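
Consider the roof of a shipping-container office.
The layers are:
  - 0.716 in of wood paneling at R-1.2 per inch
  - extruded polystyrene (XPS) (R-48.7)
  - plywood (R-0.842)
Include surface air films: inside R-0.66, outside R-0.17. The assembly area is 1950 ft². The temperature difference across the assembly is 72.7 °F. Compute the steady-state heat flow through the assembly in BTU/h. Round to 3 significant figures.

2770 BTU/h

0.716 × 1.2 = 0.8592
R_total = 0.66 + 0.8592 + 48.7 + 0.842 + 0.17 = 51.23 ft²·°F·h/BTU
Q = A·ΔT/R = 1950 × 72.7 / 51.23 = 2767 BTU/h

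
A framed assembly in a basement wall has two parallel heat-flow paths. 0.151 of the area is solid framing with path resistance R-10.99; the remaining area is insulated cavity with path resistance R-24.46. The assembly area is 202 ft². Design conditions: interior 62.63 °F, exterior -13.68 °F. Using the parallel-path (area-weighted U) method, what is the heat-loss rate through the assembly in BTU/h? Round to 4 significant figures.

746.8 BTU/h

U_eff = 0.849/24.46 + 0.151/10.99 = 0.03471 + 0.01374 = 0.048449
R_eff = 1/U_eff = 20.64 ft²·°F·h/BTU
Q = 202 × (62.63 − (-13.68)) / 20.64 = 746.83 BTU/h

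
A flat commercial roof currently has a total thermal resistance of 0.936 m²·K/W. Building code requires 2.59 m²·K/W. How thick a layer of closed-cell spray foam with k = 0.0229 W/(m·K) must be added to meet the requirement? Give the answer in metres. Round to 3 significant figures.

ΔR = 2.59 − 0.936 = 1.654 m²·K/W
L = ΔR × k = 1.654 × 0.0229 = 0.03788 m

0.0379 m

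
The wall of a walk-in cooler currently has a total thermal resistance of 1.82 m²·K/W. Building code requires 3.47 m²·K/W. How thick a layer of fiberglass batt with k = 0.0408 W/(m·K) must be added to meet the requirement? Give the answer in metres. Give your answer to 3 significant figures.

ΔR = 3.47 − 1.82 = 1.65 m²·K/W
L = ΔR × k = 1.65 × 0.0408 = 0.06732 m

0.0673 m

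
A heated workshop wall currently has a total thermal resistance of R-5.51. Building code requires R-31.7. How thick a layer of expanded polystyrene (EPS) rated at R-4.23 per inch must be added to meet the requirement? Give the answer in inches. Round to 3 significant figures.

6.19 in

ΔR = 31.7 − 5.51 = 26.19 ft²·°F·h/BTU
L = ΔR / (R/in) = 26.19/4.23 = 6.191 in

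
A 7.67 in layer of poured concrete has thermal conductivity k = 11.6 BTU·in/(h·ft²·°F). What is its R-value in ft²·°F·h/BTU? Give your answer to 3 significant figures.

R = L/k = 7.67/11.6 = 0.6612 ft²·°F·h/BTU

0.661 ft²·°F·h/BTU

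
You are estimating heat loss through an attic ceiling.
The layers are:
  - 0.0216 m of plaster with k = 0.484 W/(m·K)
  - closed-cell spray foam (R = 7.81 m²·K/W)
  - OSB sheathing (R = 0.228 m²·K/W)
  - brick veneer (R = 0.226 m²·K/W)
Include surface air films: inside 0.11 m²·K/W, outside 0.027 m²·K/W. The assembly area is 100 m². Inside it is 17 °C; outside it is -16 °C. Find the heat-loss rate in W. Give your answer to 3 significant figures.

0.0216/0.484 = 0.04463
R_total = 0.11 + 0.04463 + 7.81 + 0.228 + 0.226 + 0.027 = 8.446 m²·K/W
Q = A·ΔT/R = 100 × (17 − (-16)) / 8.446 = 390.7 W

391 W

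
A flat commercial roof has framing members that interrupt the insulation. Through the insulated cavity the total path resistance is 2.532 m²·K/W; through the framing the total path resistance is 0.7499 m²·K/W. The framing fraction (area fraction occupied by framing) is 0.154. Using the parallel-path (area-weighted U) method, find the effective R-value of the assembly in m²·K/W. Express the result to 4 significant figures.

U_eff = 0.846/2.532 + 0.154/0.7499 = 0.33412 + 0.20536 = 0.53948
R_eff = 1/U_eff = 1.8536 m²·K/W

1.854 m²·K/W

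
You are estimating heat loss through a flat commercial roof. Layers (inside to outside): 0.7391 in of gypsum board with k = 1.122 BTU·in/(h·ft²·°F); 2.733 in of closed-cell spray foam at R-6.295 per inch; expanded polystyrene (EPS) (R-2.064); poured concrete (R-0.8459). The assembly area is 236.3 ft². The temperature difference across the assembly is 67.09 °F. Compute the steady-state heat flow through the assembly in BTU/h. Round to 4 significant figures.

763.2 BTU/h

0.7391/1.122 = 0.65873
2.733 × 6.295 = 17.204
R_total = 0.65873 + 17.204 + 2.064 + 0.8459 = 20.773 ft²·°F·h/BTU
Q = A·ΔT/R = 236.3 × 67.09 / 20.773 = 763.18 BTU/h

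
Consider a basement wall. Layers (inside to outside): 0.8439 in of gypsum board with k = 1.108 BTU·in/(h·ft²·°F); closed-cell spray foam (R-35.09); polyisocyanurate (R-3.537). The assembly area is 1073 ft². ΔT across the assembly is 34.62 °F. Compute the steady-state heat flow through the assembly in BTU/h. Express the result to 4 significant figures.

0.8439/1.108 = 0.76164
R_total = 0.76164 + 35.09 + 3.537 = 39.389 ft²·°F·h/BTU
Q = A·ΔT/R = 1073 × 34.62 / 39.389 = 943.1 BTU/h

943.1 BTU/h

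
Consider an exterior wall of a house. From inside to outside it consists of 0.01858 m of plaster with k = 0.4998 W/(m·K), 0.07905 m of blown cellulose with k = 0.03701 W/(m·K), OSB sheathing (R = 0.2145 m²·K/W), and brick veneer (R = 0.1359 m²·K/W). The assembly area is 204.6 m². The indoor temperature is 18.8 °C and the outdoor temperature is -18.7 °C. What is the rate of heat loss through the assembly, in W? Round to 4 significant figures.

0.01858/0.4998 = 0.037175
0.07905/0.03701 = 2.1359
R_total = 0.037175 + 2.1359 + 0.2145 + 0.1359 = 2.5235 m²·K/W
Q = A·ΔT/R = 204.6 × (18.8 − (-18.7)) / 2.5235 = 3040.4 W

3040 W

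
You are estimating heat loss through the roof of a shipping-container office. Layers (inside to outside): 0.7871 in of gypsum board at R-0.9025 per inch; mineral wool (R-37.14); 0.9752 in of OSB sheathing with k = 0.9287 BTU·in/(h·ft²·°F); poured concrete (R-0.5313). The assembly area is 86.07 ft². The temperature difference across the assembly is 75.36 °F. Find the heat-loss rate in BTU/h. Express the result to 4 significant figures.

164.5 BTU/h

0.7871 × 0.9025 = 0.71036
0.9752/0.9287 = 1.0501
R_total = 0.71036 + 37.14 + 1.0501 + 0.5313 = 39.432 ft²·°F·h/BTU
Q = A·ΔT/R = 86.07 × 75.36 / 39.432 = 164.49 BTU/h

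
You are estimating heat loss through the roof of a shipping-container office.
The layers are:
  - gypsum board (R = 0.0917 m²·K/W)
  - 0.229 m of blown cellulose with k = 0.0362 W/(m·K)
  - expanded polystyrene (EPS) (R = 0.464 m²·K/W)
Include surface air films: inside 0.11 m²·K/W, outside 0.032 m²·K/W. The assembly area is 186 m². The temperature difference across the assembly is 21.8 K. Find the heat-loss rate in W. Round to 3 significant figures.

577 W

0.229/0.0362 = 6.326
R_total = 0.11 + 0.0917 + 6.326 + 0.464 + 0.032 = 7.024 m²·K/W
Q = A·ΔT/R = 186 × 21.8 / 7.024 = 577.3 W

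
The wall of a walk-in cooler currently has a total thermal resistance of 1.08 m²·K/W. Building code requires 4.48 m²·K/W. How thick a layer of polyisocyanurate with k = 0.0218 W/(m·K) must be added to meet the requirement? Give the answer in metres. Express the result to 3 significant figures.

ΔR = 4.48 − 1.08 = 3.4 m²·K/W
L = ΔR × k = 3.4 × 0.0218 = 0.07412 m

0.0741 m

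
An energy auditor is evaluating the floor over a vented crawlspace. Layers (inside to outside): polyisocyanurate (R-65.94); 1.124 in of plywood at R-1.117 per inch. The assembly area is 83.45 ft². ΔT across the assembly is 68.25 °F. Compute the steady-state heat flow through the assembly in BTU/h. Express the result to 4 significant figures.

1.124 × 1.117 = 1.2555
R_total = 65.94 + 1.2555 = 67.196 ft²·°F·h/BTU
Q = A·ΔT/R = 83.45 × 68.25 / 67.196 = 84.76 BTU/h

84.76 BTU/h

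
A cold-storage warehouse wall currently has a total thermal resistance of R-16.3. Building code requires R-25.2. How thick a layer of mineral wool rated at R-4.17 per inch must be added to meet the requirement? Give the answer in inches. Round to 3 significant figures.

ΔR = 25.2 − 16.3 = 8.9 ft²·°F·h/BTU
L = ΔR / (R/in) = 8.9/4.17 = 2.134 in

2.13 in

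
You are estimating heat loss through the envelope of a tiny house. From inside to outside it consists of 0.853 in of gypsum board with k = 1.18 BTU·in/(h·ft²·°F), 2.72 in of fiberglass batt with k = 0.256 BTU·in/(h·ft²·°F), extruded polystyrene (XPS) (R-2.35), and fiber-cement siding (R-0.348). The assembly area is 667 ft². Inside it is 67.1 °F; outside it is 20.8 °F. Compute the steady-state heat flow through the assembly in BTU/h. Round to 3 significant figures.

2200 BTU/h

0.853/1.18 = 0.7229
2.72/0.256 = 10.62
R_total = 0.7229 + 10.62 + 2.35 + 0.348 = 14.05 ft²·°F·h/BTU
Q = A·ΔT/R = 667 × (67.1 − 20.8) / 14.05 = 2199 BTU/h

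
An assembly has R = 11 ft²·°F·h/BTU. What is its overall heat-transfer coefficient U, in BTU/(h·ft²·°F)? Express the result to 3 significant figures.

0.0909 BTU/(h·ft²·°F)

U = 1/R = 1/11 = 0.09091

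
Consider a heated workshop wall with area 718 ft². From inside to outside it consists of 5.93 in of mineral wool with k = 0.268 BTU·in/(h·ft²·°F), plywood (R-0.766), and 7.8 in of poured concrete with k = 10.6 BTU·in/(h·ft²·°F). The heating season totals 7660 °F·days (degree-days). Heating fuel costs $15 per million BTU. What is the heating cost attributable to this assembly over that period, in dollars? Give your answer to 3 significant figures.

83.8 dollars

5.93/0.268 = 22.13
7.8/10.6 = 0.7358
R_total = 22.13 + 0.766 + 0.7358 = 23.63 ft²·°F·h/BTU
E = A × HDD × 24 / R = 718 × 7660 × 24 / 23.63 = 5586000 BTU
Cost = 5586000/10⁶ × 15 = $83.79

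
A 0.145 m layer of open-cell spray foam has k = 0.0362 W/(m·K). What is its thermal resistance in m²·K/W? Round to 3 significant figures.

4.01 m²·K/W

R = L/k = 0.145/0.0362 = 4.006 m²·K/W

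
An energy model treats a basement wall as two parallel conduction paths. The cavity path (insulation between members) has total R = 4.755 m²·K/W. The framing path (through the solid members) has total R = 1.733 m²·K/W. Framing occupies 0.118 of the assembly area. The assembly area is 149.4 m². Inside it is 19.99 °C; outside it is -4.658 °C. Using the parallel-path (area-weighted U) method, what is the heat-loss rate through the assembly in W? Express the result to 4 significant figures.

U_eff = 0.882/4.755 + 0.118/1.733 = 0.18549 + 0.06809 = 0.25358
R_eff = 1/U_eff = 3.9435 m²·K/W
Q = 149.4 × (19.99 − (-4.658)) / 3.9435 = 933.78 W

933.8 W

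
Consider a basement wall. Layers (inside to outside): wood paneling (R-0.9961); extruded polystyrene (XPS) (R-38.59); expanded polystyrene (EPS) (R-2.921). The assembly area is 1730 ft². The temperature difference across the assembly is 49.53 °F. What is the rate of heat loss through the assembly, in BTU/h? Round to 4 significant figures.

2016 BTU/h

R_total = 0.9961 + 38.59 + 2.921 = 42.507 ft²·°F·h/BTU
Q = A·ΔT/R = 1730 × 49.53 / 42.507 = 2015.8 BTU/h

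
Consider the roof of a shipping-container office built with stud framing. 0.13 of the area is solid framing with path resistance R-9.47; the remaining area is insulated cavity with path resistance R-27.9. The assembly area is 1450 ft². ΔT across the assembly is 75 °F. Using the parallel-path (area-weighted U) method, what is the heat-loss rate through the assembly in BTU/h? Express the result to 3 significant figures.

4880 BTU/h

U_eff = 0.87/27.9 + 0.13/9.47 = 0.03118 + 0.01373 = 0.04491
R_eff = 1/U_eff = 22.27 ft²·°F·h/BTU
Q = 1450 × 75 / 22.27 = 4884 BTU/h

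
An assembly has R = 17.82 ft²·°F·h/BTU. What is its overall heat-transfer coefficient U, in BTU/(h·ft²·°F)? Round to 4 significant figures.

U = 1/R = 1/17.82 = 0.056117

0.05612 BTU/(h·ft²·°F)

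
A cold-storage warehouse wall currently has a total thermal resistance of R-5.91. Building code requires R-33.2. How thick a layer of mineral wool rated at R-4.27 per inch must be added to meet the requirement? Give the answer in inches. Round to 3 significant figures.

ΔR = 33.2 − 5.91 = 27.29 ft²·°F·h/BTU
L = ΔR / (R/in) = 27.29/4.27 = 6.391 in

6.39 in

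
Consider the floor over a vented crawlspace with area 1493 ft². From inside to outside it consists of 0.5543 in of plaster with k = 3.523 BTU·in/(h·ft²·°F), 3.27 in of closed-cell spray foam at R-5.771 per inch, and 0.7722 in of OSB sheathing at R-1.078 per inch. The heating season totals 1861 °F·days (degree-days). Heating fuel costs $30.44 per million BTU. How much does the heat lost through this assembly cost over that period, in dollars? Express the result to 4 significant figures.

0.5543/3.523 = 0.15734
3.27 × 5.771 = 18.871
0.7722 × 1.078 = 0.83243
R_total = 0.15734 + 18.871 + 0.83243 = 19.861 ft²·°F·h/BTU
E = A × HDD × 24 / R = 1493 × 1861 × 24 / 19.861 = 3357500 BTU
Cost = 3357500/10⁶ × 30.44 = $102.2

102.2 dollars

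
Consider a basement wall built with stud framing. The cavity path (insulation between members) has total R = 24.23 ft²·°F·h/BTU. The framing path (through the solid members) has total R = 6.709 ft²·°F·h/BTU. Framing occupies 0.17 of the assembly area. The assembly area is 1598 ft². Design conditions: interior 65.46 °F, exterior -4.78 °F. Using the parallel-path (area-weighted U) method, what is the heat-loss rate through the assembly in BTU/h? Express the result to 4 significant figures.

6689 BTU/h

U_eff = 0.83/24.23 + 0.17/6.709 = 0.034255 + 0.025339 = 0.059594
R_eff = 1/U_eff = 16.78 ft²·°F·h/BTU
Q = 1598 × (65.46 − (-4.78)) / 16.78 = 6689.1 BTU/h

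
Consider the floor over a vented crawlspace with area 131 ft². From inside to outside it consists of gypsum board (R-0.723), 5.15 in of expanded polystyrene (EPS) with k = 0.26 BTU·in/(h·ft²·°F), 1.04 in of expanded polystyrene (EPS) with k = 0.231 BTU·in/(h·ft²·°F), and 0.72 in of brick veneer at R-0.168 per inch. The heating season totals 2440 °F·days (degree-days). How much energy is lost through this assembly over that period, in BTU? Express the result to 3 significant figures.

305000 BTU

5.15/0.26 = 19.81
1.04/0.231 = 4.502
0.72 × 0.168 = 0.121
R_total = 0.723 + 19.81 + 4.502 + 0.121 = 25.15 ft²·°F·h/BTU
E = A × HDD × 24 / R = 131 × 2440 × 24 / 25.15 = 305000 BTU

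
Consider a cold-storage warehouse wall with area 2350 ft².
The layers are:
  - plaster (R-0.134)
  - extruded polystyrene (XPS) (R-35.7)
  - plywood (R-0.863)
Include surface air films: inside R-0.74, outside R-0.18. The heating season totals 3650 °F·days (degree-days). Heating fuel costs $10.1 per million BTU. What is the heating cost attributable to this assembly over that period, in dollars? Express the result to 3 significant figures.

R_total = 0.74 + 0.134 + 35.7 + 0.863 + 0.18 = 37.62 ft²·°F·h/BTU
E = A × HDD × 24 / R = 2350 × 3650 × 24 / 37.62 = 5473000 BTU
Cost = 5473000/10⁶ × 10.1 = $55.27

55.3 dollars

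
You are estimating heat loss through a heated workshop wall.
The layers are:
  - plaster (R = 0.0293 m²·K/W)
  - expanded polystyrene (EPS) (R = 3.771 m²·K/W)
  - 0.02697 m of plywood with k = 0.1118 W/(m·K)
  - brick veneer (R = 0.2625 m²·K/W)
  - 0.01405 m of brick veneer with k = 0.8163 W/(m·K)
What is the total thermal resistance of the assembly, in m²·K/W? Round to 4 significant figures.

4.321 m²·K/W

0.02697/0.1118 = 0.24123
0.01405/0.8163 = 0.017212
R_total = 0.0293 + 3.771 + 0.24123 + 0.2625 + 0.017212 = 4.3212 m²·K/W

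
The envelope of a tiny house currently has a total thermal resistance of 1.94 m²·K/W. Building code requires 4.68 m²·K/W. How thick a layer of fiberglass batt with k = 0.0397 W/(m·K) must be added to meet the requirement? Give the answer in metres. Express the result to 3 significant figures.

ΔR = 4.68 − 1.94 = 2.74 m²·K/W
L = ΔR × k = 2.74 × 0.0397 = 0.1088 m

0.109 m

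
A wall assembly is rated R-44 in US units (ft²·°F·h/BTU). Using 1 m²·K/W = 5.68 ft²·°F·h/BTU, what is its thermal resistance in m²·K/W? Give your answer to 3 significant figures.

7.75 m²·K/W

R_SI = 44/5.68 = 7.746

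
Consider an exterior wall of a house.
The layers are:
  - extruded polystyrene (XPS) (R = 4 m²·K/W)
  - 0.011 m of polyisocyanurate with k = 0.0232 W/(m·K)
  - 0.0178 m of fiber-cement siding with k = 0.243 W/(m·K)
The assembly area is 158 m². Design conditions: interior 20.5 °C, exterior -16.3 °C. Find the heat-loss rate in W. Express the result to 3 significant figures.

1280 W

0.011/0.0232 = 0.4741
0.0178/0.243 = 0.07325
R_total = 4 + 0.4741 + 0.07325 = 4.547 m²·K/W
Q = A·ΔT/R = 158 × (20.5 − (-16.3)) / 4.547 = 1279 W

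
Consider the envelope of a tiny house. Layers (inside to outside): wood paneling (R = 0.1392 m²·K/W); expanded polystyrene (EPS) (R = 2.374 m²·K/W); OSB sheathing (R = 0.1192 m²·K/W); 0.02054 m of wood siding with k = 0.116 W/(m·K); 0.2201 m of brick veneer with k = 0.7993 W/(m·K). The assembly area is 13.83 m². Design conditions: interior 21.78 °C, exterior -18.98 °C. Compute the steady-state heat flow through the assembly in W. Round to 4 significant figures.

182.7 W

0.02054/0.116 = 0.17707
0.2201/0.7993 = 0.27537
R_total = 0.1392 + 2.374 + 0.1192 + 0.17707 + 0.27537 = 3.0848 m²·K/W
Q = A·ΔT/R = 13.83 × (21.78 − (-18.98)) / 3.0848 = 182.74 W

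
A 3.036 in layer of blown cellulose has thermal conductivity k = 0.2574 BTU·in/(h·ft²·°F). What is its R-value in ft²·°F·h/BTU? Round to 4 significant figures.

11.79 ft²·°F·h/BTU

R = L/k = 3.036/0.2574 = 11.795 ft²·°F·h/BTU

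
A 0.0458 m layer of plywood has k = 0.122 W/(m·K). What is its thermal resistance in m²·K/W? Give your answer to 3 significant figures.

0.375 m²·K/W

R = L/k = 0.0458/0.122 = 0.3754 m²·K/W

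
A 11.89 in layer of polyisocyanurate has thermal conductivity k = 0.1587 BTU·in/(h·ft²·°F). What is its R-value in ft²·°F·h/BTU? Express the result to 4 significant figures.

74.92 ft²·°F·h/BTU

R = L/k = 11.89/0.1587 = 74.921 ft²·°F·h/BTU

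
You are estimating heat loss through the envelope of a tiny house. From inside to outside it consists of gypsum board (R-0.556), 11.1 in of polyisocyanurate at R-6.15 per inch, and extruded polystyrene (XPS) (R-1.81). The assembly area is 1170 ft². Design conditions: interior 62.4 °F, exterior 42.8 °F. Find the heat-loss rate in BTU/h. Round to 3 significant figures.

11.1 × 6.15 = 68.27
R_total = 0.556 + 68.27 + 1.81 = 70.63 ft²·°F·h/BTU
Q = A·ΔT/R = 1170 × (62.4 − 42.8) / 70.63 = 324.7 BTU/h

325 BTU/h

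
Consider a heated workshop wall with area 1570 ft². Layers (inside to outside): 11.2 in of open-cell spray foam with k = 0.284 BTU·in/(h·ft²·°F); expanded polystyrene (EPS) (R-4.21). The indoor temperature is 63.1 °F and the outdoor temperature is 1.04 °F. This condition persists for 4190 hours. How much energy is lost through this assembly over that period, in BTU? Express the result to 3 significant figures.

11.2/0.284 = 39.44
R_total = 39.44 + 4.21 = 43.65 ft²·°F·h/BTU
Q = 1570 × (63.1 − 1.04) / 43.65 = 2232 BTU/h
E = 2232 × 4190 = 9354000 BTU

9350000 BTU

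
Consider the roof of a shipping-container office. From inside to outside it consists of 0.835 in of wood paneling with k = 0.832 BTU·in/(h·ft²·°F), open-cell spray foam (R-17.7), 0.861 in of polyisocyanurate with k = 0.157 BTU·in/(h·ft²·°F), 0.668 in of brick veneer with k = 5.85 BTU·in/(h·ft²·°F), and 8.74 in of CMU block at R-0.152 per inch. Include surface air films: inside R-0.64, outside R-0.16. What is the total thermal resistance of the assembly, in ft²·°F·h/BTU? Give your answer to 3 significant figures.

26.4 ft²·°F·h/BTU

0.835/0.832 = 1.004
0.861/0.157 = 5.484
0.668/5.85 = 0.1142
8.74 × 0.152 = 1.328
R_total = 0.64 + 1.004 + 17.7 + 5.484 + 0.1142 + 1.328 + 0.16 = 26.43 ft²·°F·h/BTU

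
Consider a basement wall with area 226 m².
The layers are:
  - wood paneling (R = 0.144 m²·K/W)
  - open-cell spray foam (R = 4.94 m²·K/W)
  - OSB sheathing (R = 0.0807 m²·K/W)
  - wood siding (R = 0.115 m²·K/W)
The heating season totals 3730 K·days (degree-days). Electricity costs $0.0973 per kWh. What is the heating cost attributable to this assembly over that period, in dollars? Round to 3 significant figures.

R_total = 0.144 + 4.94 + 0.0807 + 0.115 = 5.28 m²·K/W
E = A × HDD × 24 / R / 1000 = 226 × 3730 × 24 / 5.28 / 1000 = 3832 kWh
Cost = 3832 × 0.0973 = $372.8

373 dollars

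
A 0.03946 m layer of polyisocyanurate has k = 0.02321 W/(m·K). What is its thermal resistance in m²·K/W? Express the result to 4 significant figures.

R = L/k = 0.03946/0.02321 = 1.7001 m²·K/W

1.700 m²·K/W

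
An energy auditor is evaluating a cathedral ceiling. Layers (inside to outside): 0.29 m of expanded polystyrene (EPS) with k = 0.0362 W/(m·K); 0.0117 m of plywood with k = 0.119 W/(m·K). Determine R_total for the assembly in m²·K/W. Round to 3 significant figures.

0.29/0.0362 = 8.011
0.0117/0.119 = 0.09832
R_total = 8.011 + 0.09832 = 8.109 m²·K/W

8.11 m²·K/W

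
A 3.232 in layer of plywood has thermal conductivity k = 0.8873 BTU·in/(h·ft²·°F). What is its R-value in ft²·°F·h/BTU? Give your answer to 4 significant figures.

3.643 ft²·°F·h/BTU

R = L/k = 3.232/0.8873 = 3.6425 ft²·°F·h/BTU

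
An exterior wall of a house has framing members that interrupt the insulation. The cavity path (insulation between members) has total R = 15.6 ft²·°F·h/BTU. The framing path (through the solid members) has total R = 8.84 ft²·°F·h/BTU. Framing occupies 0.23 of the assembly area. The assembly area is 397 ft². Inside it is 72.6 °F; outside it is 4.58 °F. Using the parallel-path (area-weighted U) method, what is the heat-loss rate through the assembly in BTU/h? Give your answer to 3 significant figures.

2040 BTU/h

U_eff = 0.77/15.6 + 0.23/8.84 = 0.04936 + 0.02602 = 0.07538
R_eff = 1/U_eff = 13.27 ft²·°F·h/BTU
Q = 397 × (72.6 − 4.58) / 13.27 = 2035 BTU/h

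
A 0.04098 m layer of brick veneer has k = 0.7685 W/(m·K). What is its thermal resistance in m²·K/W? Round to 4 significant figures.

0.05332 m²·K/W

R = L/k = 0.04098/0.7685 = 0.053325 m²·K/W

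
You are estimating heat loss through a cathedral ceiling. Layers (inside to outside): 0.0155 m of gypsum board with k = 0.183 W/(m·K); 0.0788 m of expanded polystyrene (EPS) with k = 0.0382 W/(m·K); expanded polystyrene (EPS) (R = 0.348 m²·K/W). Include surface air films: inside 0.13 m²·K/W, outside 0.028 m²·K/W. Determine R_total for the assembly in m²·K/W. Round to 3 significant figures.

0.0155/0.183 = 0.0847
0.0788/0.0382 = 2.063
R_total = 0.13 + 0.0847 + 2.063 + 0.348 + 0.028 = 2.654 m²·K/W

2.65 m²·K/W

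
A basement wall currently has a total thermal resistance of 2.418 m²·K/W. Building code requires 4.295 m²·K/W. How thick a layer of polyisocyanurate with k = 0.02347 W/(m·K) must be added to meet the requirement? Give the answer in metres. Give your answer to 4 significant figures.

0.04405 m

ΔR = 4.295 − 2.418 = 1.877 m²·K/W
L = ΔR × k = 1.877 × 0.02347 = 0.044053 m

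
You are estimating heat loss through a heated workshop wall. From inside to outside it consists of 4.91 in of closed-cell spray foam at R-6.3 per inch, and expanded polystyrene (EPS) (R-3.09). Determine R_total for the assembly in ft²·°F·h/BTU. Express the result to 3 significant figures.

34.0 ft²·°F·h/BTU

4.91 × 6.3 = 30.93
R_total = 30.93 + 3.09 = 34.02 ft²·°F·h/BTU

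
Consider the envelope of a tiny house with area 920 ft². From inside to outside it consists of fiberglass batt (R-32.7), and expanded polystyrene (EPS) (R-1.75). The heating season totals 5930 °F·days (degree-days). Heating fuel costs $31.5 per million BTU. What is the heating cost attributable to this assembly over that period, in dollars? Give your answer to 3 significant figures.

120 dollars

R_total = 32.7 + 1.75 = 34.45 ft²·°F·h/BTU
E = A × HDD × 24 / R = 920 × 5930 × 24 / 34.45 = 3801000 BTU
Cost = 3801000/10⁶ × 31.5 = $119.7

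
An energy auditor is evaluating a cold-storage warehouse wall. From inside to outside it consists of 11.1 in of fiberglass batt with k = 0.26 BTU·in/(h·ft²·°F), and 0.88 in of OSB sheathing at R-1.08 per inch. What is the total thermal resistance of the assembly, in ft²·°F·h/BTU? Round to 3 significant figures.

43.6 ft²·°F·h/BTU

11.1/0.26 = 42.69
0.88 × 1.08 = 0.9504
R_total = 42.69 + 0.9504 = 43.64 ft²·°F·h/BTU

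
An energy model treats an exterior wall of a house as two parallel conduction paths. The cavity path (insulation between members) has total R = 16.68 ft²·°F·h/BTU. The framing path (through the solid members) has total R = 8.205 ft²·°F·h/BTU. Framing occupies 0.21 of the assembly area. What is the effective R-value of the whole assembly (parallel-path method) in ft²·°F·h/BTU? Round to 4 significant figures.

U_eff = 0.79/16.68 + 0.21/8.205 = 0.047362 + 0.025594 = 0.072956
R_eff = 1/U_eff = 13.707 ft²·°F·h/BTU

13.71 ft²·°F·h/BTU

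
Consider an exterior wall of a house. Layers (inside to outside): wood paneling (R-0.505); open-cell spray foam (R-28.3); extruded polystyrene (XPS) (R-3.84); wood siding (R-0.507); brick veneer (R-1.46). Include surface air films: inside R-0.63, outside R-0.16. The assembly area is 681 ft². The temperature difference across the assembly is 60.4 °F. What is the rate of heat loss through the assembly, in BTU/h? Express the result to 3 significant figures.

1160 BTU/h

R_total = 0.63 + 0.505 + 28.3 + 3.84 + 0.507 + 1.46 + 0.16 = 35.4 ft²·°F·h/BTU
Q = A·ΔT/R = 681 × 60.4 / 35.4 = 1162 BTU/h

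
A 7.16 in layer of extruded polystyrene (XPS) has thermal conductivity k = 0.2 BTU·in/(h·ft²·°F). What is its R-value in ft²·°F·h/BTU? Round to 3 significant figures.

35.8 ft²·°F·h/BTU

R = L/k = 7.16/0.2 = 35.8 ft²·°F·h/BTU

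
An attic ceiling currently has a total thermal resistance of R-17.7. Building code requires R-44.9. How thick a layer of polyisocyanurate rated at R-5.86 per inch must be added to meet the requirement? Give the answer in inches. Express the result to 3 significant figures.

ΔR = 44.9 − 17.7 = 27.2 ft²·°F·h/BTU
L = ΔR / (R/in) = 27.2/5.86 = 4.642 in

4.64 in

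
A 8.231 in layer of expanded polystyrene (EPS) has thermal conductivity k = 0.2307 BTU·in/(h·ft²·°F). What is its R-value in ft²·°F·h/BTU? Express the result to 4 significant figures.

R = L/k = 8.231/0.2307 = 35.678 ft²·°F·h/BTU

35.68 ft²·°F·h/BTU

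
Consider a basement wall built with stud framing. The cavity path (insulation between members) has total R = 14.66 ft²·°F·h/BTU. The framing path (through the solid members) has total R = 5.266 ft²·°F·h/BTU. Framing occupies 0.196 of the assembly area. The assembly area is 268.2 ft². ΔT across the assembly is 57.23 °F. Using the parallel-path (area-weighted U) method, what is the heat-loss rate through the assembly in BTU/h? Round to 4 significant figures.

1413 BTU/h

U_eff = 0.804/14.66 + 0.196/5.266 = 0.054843 + 0.03722 = 0.092063
R_eff = 1/U_eff = 10.862 ft²·°F·h/BTU
Q = 268.2 × 57.23 / 10.862 = 1413.1 BTU/h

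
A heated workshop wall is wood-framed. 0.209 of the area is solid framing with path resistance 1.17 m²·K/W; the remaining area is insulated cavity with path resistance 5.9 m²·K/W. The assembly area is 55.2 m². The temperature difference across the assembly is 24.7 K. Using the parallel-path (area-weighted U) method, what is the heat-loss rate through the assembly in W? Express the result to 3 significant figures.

426 W

U_eff = 0.791/5.9 + 0.209/1.17 = 0.1341 + 0.1786 = 0.3127
R_eff = 1/U_eff = 3.198 m²·K/W
Q = 55.2 × 24.7 / 3.198 = 426.3 W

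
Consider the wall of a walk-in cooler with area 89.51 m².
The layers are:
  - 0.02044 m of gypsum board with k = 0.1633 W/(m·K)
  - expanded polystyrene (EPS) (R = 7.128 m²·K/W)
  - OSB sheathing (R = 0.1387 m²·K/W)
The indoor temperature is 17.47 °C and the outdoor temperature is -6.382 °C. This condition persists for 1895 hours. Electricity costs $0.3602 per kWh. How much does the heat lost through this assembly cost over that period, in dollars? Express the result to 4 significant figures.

0.02044/0.1633 = 0.12517
R_total = 0.12517 + 7.128 + 0.1387 = 7.3919 m²·K/W
Q = 89.51 × (17.47 − (-6.382)) / 7.3919 = 288.83 W
E = 288.83 W × 1895 h / 1000 = 547.33 kWh
Cost = 547.33 × 0.3602 = $197.15

197.1 dollars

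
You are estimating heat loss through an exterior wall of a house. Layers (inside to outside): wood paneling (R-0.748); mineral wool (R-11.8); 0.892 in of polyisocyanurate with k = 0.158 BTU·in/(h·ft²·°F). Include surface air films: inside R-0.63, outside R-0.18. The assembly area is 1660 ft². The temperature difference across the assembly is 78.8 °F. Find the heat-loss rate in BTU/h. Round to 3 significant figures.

6880 BTU/h

0.892/0.158 = 5.646
R_total = 0.63 + 0.748 + 11.8 + 5.646 + 0.18 = 19 ft²·°F·h/BTU
Q = A·ΔT/R = 1660 × 78.8 / 19 = 6883 BTU/h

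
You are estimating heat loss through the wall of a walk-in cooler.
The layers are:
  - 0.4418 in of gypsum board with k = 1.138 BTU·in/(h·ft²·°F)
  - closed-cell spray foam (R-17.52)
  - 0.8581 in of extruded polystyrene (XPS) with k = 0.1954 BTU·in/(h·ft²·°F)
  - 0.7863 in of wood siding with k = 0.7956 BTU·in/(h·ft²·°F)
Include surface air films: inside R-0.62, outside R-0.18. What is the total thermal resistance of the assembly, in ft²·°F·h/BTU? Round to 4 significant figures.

24.09 ft²·°F·h/BTU

0.4418/1.138 = 0.38822
0.8581/0.1954 = 4.3915
0.7863/0.7956 = 0.98831
R_total = 0.62 + 0.38822 + 17.52 + 4.3915 + 0.98831 + 0.18 = 24.088 ft²·°F·h/BTU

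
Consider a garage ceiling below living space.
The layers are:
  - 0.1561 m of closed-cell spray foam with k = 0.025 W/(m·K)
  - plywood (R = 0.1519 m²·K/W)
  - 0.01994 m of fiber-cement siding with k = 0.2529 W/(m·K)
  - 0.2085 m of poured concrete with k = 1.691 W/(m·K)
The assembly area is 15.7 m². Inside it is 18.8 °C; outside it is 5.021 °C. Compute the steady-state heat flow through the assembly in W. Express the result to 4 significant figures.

0.1561/0.025 = 6.244
0.01994/0.2529 = 0.078845
0.2085/1.691 = 0.1233
R_total = 6.244 + 0.1519 + 0.078845 + 0.1233 = 6.598 m²·K/W
Q = A·ΔT/R = 15.7 × (18.8 − 5.021) / 6.598 = 32.787 W

32.79 W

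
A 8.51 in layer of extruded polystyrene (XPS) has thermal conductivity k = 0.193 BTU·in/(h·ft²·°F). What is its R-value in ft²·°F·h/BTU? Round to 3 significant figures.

R = L/k = 8.51/0.193 = 44.09 ft²·°F·h/BTU

44.1 ft²·°F·h/BTU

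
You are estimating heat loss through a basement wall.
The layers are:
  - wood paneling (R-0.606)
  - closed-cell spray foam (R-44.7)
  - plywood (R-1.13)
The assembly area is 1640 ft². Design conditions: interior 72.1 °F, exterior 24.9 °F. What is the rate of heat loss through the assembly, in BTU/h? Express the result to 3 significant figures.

1670 BTU/h

R_total = 0.606 + 44.7 + 1.13 = 46.44 ft²·°F·h/BTU
Q = A·ΔT/R = 1640 × (72.1 − 24.9) / 46.44 = 1667 BTU/h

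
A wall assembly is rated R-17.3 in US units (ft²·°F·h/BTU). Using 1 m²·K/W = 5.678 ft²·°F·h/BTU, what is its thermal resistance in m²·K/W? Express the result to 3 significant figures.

3.05 m²·K/W

R_SI = 17.3/5.678 = 3.047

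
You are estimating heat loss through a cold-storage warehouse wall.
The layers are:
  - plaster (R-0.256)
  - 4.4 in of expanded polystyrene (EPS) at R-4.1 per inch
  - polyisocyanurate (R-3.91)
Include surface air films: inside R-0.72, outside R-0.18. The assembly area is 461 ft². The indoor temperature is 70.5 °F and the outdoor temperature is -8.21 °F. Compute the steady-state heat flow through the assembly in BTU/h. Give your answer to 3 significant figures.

1570 BTU/h

4.4 × 4.1 = 18.04
R_total = 0.72 + 0.256 + 18.04 + 3.91 + 0.18 = 23.11 ft²·°F·h/BTU
Q = A·ΔT/R = 461 × (70.5 − (-8.21)) / 23.11 = 1570 BTU/h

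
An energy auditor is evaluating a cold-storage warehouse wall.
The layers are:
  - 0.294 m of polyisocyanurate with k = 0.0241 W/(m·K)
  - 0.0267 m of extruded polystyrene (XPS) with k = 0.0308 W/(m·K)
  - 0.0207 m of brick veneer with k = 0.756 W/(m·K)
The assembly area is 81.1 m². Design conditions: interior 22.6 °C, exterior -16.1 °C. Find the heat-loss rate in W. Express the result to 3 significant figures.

240 W

0.294/0.0241 = 12.2
0.0267/0.0308 = 0.8669
0.0207/0.756 = 0.02738
R_total = 12.2 + 0.8669 + 0.02738 = 13.09 m²·K/W
Q = A·ΔT/R = 81.1 × (22.6 − (-16.1)) / 13.09 = 239.7 W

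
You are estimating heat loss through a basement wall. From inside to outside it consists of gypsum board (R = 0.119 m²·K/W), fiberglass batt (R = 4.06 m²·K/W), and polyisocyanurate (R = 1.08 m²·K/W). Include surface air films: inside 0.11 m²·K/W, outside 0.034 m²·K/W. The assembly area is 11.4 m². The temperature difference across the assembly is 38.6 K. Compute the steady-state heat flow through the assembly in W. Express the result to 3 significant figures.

R_total = 0.11 + 0.119 + 4.06 + 1.08 + 0.034 = 5.403 m²·K/W
Q = A·ΔT/R = 11.4 × 38.6 / 5.403 = 81.44 W

81.4 W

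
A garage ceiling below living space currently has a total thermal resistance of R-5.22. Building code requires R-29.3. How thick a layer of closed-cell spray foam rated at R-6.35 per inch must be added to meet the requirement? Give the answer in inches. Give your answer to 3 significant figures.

3.79 in

ΔR = 29.3 − 5.22 = 24.08 ft²·°F·h/BTU
L = ΔR / (R/in) = 24.08/6.35 = 3.792 in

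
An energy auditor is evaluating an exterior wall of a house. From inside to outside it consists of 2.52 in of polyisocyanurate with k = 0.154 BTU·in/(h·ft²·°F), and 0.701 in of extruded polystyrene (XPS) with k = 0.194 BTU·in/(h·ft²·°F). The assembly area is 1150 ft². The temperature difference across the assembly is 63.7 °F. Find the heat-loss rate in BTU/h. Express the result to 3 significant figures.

2.52/0.154 = 16.36
0.701/0.194 = 3.613
R_total = 16.36 + 3.613 = 19.98 ft²·°F·h/BTU
Q = A·ΔT/R = 1150 × 63.7 / 19.98 = 3667 BTU/h

3670 BTU/h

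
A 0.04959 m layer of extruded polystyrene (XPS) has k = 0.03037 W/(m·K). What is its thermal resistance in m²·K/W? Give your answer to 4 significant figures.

R = L/k = 0.04959/0.03037 = 1.6329 m²·K/W

1.633 m²·K/W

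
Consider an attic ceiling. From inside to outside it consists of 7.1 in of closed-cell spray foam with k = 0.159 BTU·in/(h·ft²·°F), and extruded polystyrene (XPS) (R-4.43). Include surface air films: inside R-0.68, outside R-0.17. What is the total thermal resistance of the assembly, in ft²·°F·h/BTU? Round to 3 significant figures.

49.9 ft²·°F·h/BTU

7.1/0.159 = 44.65
R_total = 0.68 + 44.65 + 4.43 + 0.17 = 49.93 ft²·°F·h/BTU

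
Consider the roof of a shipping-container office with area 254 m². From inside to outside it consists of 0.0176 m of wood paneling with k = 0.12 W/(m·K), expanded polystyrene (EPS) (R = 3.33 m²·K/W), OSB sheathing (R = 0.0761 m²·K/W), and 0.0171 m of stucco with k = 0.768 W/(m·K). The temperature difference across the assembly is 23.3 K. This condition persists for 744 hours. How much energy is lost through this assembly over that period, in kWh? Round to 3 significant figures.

0.0176/0.12 = 0.1467
0.0171/0.768 = 0.02227
R_total = 0.1467 + 3.33 + 0.0761 + 0.02227 = 3.575 m²·K/W
Q = 254 × 23.3 / 3.575 = 1655 W
E = 1655 W × 744 h / 1000 = 1232 kWh

1230 kWh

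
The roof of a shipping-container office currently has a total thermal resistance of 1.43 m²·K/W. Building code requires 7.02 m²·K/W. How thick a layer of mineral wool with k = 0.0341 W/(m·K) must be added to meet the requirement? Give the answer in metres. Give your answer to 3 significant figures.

0.191 m

ΔR = 7.02 − 1.43 = 5.59 m²·K/W
L = ΔR × k = 5.59 × 0.0341 = 0.1906 m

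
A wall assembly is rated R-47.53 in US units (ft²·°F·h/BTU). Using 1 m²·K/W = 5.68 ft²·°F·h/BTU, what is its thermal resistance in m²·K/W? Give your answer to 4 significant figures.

8.368 m²·K/W

R_SI = 47.53/5.68 = 8.368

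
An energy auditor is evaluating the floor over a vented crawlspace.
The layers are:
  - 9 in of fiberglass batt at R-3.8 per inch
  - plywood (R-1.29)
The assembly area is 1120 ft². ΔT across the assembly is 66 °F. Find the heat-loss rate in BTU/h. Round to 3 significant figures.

2080 BTU/h

9 × 3.8 = 34.2
R_total = 34.2 + 1.29 = 35.49 ft²·°F·h/BTU
Q = A·ΔT/R = 1120 × 66 / 35.49 = 2083 BTU/h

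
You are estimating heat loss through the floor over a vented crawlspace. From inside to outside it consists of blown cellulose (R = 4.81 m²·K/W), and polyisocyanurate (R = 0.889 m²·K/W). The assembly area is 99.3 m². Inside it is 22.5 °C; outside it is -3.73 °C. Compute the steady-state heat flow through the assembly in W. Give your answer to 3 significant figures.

R_total = 4.81 + 0.889 = 5.699 m²·K/W
Q = A·ΔT/R = 99.3 × (22.5 − (-3.73)) / 5.699 = 457 W

457 W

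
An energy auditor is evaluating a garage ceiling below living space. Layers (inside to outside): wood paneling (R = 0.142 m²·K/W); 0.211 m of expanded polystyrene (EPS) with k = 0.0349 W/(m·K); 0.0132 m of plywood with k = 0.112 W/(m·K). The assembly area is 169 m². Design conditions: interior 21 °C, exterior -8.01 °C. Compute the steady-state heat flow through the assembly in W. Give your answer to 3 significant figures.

0.211/0.0349 = 6.046
0.0132/0.112 = 0.1179
R_total = 0.142 + 6.046 + 0.1179 = 6.306 m²·K/W
Q = A·ΔT/R = 169 × (21 − (-8.01)) / 6.306 = 777.5 W

778 W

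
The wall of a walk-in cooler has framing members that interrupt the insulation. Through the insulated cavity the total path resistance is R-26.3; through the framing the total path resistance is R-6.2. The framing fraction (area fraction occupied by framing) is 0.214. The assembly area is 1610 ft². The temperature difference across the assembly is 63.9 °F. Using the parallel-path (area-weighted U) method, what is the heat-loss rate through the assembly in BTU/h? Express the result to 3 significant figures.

6630 BTU/h

U_eff = 0.786/26.3 + 0.214/6.2 = 0.02989 + 0.03452 = 0.0644
R_eff = 1/U_eff = 15.53 ft²·°F·h/BTU
Q = 1610 × 63.9 / 15.53 = 6626 BTU/h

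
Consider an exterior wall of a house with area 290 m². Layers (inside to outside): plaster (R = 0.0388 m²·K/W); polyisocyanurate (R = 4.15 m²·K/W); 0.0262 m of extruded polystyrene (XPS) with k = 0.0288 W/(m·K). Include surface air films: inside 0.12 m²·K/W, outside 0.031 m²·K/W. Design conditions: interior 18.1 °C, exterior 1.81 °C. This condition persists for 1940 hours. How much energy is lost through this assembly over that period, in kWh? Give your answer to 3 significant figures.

1750 kWh

0.0262/0.0288 = 0.9097
R_total = 0.12 + 0.0388 + 4.15 + 0.9097 + 0.031 = 5.25 m²·K/W
Q = 290 × (18.1 − 1.81) / 5.25 = 899.9 W
E = 899.9 W × 1940 h / 1000 = 1746 kWh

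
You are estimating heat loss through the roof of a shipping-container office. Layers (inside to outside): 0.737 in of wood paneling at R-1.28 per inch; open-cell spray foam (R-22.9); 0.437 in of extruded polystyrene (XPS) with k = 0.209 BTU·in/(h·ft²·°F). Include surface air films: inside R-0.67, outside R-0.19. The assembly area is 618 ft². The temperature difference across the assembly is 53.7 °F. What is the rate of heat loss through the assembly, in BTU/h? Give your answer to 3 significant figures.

1240 BTU/h

0.737 × 1.28 = 0.9434
0.437/0.209 = 2.091
R_total = 0.67 + 0.9434 + 22.9 + 2.091 + 0.19 = 26.79 ft²·°F·h/BTU
Q = A·ΔT/R = 618 × 53.7 / 26.79 = 1239 BTU/h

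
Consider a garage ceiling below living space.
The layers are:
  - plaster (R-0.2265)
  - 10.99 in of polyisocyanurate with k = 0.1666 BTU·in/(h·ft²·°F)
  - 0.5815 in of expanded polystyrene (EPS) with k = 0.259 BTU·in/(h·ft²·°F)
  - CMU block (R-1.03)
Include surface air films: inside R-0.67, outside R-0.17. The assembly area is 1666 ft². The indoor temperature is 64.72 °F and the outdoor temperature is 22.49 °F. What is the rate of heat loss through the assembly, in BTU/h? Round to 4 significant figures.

10.99/0.1666 = 65.966
0.5815/0.259 = 2.2452
R_total = 0.67 + 0.2265 + 65.966 + 2.2452 + 1.03 + 0.17 = 70.308 ft²·°F·h/BTU
Q = A·ΔT/R = 1666 × (64.72 − 22.49) / 70.308 = 1000.7 BTU/h

1001 BTU/h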